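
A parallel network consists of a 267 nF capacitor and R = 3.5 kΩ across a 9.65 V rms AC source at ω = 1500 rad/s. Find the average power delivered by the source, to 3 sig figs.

26.6 mW

X_C = 1/(ωC) = 2500 Ω
Parallel: admittances add. Y = 1/R + jωC
Y = (0.000286 + j0.000400) S
|Y| = 0.000492 S → |Z| = 1/|Y| = 2030 Ω, ∠Z = −∠Y = -54.5°
I = V/|Z| = 4.75 mA
P = VI cos φ = 9.65 × 0.00475 × cos(-54.5°) = 26.6 mW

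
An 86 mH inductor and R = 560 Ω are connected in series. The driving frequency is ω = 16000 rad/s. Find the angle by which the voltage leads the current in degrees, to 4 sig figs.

67.85°

X_L = ωL = 1376 Ω
Z = 560.0 + j1376 Ω
|Z| = √(560.0² + 1376²) = 1486 Ω
∠Z = arctan(1376/560.0) = 67.85°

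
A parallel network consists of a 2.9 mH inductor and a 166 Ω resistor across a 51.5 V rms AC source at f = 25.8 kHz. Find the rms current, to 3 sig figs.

329 mA

ω = 2πf = 162100 rad/s
X_L = ωL = 470 Ω
Parallel: admittances add. Y = 1/R + 1/(jωL)
Y = (0.00602 − j0.00213) S
|Y| = 0.00639 S → |Z| = 1/|Y| = 157 Ω, ∠Z = −∠Y = 19.4°
I = V/|Z| = 51.5/157 = 329 mA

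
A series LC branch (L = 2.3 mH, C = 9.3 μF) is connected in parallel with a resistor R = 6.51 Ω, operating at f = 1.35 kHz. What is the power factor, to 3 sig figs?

ω = 2πf = 8482 rad/s
X_L = ωL = 19.5 Ω
X_C = 1/(ωC) = 12.7 Ω
Branch 1: Z₁ = R = 6.51 Ω
Branch 2 (series LC): Z₂ = j(X_L − X_C) = j6.83 Ω
Parallel: Z = Z₁Z₂/(Z₁+Z₂), |Z| = 4.71 Ω, ∠Z = 43.6°
cos φ = cos(43.6°) = 0.724

0.724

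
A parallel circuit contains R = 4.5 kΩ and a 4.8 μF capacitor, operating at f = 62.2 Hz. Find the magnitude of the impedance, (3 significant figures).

ω = 2πf = 390.8 rad/s
X_C = 1/(ωC) = 533 Ω
Parallel: admittances add. Y = 1/R + jωC
Y = (0.000222 + j0.00188) S
|Y| = 0.00189 S → |Z| = 1/|Y| = 529 Ω, ∠Z = −∠Y = -83.2°

529 Ω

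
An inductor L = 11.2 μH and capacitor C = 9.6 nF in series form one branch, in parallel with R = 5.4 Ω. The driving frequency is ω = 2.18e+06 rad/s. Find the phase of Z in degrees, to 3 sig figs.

-13.0°

X_L = ωL = 24.4 Ω
X_C = 1/(ωC) = 47.8 Ω
Branch 1: Z₁ = R = 5.40 Ω
Branch 2 (series LC): Z₂ = j(X_L − X_C) = −j23.4 Ω
Parallel: Z = Z₁Z₂/(Z₁+Z₂), |Z| = 5.26 Ω, ∠Z = -13.0°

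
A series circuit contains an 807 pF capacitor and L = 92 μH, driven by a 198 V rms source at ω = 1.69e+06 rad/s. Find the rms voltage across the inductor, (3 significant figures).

X_L = ωL = 155 Ω
X_C = 1/(ωC) = 733 Ω
Net reactance X = X_L − X_C = -578 Ω
Z = − j578 Ω
|Z| = √(0² + 578²) = 578 Ω
I = V/|Z| = 343 mA
V_L = I·|Z_L| = 0.343 × 155 = 53.3 V

53.3 V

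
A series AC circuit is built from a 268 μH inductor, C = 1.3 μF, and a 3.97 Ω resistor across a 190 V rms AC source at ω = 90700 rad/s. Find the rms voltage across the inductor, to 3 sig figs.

283 V

X_L = ωL = 24.3 Ω
X_C = 1/(ωC) = 8.48 Ω
Net reactance X = X_L − X_C = 15.8 Ω
Z = 3.97 + j15.8 Ω
|Z| = √(3.97² + 15.8²) = 16.3 Ω
I = V/|Z| = 11.6 A
V_L = I·|Z_L| = 11.6 × 24.3 = 283 V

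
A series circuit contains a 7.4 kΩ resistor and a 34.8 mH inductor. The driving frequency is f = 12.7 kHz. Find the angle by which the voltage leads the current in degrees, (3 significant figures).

ω = 2πf = 79800 rad/s
X_L = ωL = 2780 Ω
Z = 7400 + j2780 Ω
|Z| = √(7400² + 2780²) = 7900 Ω
∠Z = arctan(2780/7400) = 20.6°

20.6°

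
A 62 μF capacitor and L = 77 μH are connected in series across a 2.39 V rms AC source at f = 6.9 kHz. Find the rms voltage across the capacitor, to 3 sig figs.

ω = 2πf = 43350 rad/s
X_L = ωL = 3.34 Ω
X_C = 1/(ωC) = 0.372 Ω
Net reactance X = X_L − X_C = 2.97 Ω
Z = j2.97 Ω
|Z| = √(0² + 2.97²) = 2.97 Ω
I = V/|Z| = 806 mA
V_C = I·|Z_C| = 0.806 × 0.372 = 0.300 V

0.300 V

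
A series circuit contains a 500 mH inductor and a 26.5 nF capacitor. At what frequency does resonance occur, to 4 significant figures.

1.383 kHz

ω₀ = 1/√(LC) = 1/√(0.5 × 2.65e-08) = 8687 rad/s
f₀ = ω₀/(2π) = 1.383 kHz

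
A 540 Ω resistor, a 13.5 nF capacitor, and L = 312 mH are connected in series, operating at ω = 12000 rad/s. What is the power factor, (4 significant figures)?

X_L = ωL = 3744 Ω
X_C = 1/(ωC) = 6173 Ω
Net reactance X = X_L − X_C = -2429 Ω
Z = 540.0 − j2429 Ω
|Z| = √(540.0² + 2429²) = 2488 Ω
∠Z = arctan(-2429/540.0) = -77.47°
cos φ = cos(-77.47°) = 0.2170

0.2170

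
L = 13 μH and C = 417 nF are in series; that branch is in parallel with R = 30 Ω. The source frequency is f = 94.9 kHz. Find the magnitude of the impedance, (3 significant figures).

ω = 2πf = 596300 rad/s
X_L = ωL = 7.75 Ω
X_C = 1/(ωC) = 4.02 Ω
Branch 1: Z₁ = R = 30.0 Ω
Branch 2 (series LC): Z₂ = j(X_L − X_C) = j3.73 Ω
Parallel: Z = Z₁Z₂/(Z₁+Z₂), |Z| = 3.70 Ω, ∠Z = 82.9°

3.70 Ω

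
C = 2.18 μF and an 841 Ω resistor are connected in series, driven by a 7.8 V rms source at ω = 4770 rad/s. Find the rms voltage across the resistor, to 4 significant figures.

7.750 V

X_C = 1/(ωC) = 96.17 Ω
Z = 841.0 − j96.17 Ω
|Z| = √(841.0² + 96.17²) = 846.5 Ω
I = V/|Z| = 9.215 mA
V_R = I·|Z_R| = 0.009215 × 841.0 = 7.750 V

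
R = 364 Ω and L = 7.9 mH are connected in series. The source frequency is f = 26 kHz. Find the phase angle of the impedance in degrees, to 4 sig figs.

74.25°

ω = 2πf = 163400 rad/s
X_L = ωL = 1291 Ω
Z = 364.0 + j1291 Ω
|Z| = √(364.0² + 1291²) = 1341 Ω
∠Z = arctan(1291/364.0) = 74.25°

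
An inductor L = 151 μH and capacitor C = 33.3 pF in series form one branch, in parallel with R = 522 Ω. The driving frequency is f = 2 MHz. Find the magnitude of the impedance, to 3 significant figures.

358 Ω

ω = 2πf = 1.257e+07 rad/s
X_L = ωL = 1900 Ω
X_C = 1/(ωC) = 2390 Ω
Branch 1: Z₁ = R = 522 Ω
Branch 2 (series LC): Z₂ = j(X_L − X_C) = −j492 Ω
Parallel: Z = Z₁Z₂/(Z₁+Z₂), |Z| = 358 Ω, ∠Z = -46.7°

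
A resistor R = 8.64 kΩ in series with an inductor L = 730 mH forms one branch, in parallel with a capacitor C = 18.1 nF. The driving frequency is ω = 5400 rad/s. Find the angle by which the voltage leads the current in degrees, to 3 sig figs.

-29.4°

X_L = ωL = 3940 Ω
X_C = 1/(ωC) = 10200 Ω
Branch 1 (R+jX_L): Z₁ = 8640 + j3940 Ω, |Z₁| = 9500 Ω
Branch 2 (−jX_C): Z₂ = −j10200 Ω
Parallel: Z = Z₁Z₂/(Z₁+Z₂), |Z| = 9090 Ω, ∠Z = -29.4°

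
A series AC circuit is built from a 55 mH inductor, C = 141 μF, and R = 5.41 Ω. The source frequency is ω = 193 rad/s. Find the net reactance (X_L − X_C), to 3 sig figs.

X_L = ωL = 10.6 Ω
X_C = 1/(ωC) = 36.7 Ω
X = 10.6 − 36.7 = -26.1 Ω

-26.1 Ω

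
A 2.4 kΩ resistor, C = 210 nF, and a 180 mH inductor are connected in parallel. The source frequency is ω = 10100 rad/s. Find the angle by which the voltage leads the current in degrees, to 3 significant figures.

-75.1°

X_L = ωL = 1820 Ω
X_C = 1/(ωC) = 471 Ω
Parallel: admittances add. Y = 1/R + 1/(jωL) + jωC
Y = (0.000417 + j0.00157) S
|Y| = 0.00163 S → |Z| = 1/|Y| = 615 Ω, ∠Z = −∠Y = -75.1°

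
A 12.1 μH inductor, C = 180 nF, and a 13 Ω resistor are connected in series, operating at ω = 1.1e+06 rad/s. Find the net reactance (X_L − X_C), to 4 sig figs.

8.259 Ω

X_L = ωL = 13.31 Ω
X_C = 1/(ωC) = 5.051 Ω
X = 13.31 − 5.051 = 8.259 Ω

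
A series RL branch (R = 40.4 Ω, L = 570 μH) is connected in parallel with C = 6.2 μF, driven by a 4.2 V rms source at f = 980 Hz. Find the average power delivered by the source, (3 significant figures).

433 mW

ω = 2πf = 6158 rad/s
X_L = ωL = 3.51 Ω
X_C = 1/(ωC) = 26.2 Ω
Branch 1 (R+jX_L): Z₁ = 40.4 + j3.51 Ω, |Z₁| = 40.6 Ω
Branch 2 (−jX_C): Z₂ = −j26.2 Ω
Parallel: Z = Z₁Z₂/(Z₁+Z₂), |Z| = 22.9 Ω, ∠Z = -55.7°
I = V/|Z| = 183 mA
P = VI cos φ = 4.2 × 0.183 × cos(-55.7°) = 433 mW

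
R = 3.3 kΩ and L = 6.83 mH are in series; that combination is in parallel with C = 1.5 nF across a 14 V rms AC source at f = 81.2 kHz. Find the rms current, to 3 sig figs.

8.83 mA

ω = 2πf = 510200 rad/s
X_L = ωL = 3480 Ω
X_C = 1/(ωC) = 1310 Ω
Branch 1 (R+jX_L): Z₁ = 3300 + j3480 Ω, |Z₁| = 4800 Ω
Branch 2 (−jX_C): Z₂ = −j1310 Ω
Parallel: Z = Z₁Z₂/(Z₁+Z₂), |Z| = 1590 Ω, ∠Z = -76.9°
I = V/|Z| = 14/1590 = 8.83 mA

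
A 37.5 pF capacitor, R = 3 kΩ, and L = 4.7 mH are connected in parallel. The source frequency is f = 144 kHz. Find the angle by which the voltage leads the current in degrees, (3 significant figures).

31.1°

ω = 2πf = 904800 rad/s
X_L = ωL = 4250 Ω
X_C = 1/(ωC) = 29500 Ω
Parallel: admittances add. Y = 1/R + 1/(jωL) + jωC
Y = (0.000333 − j0.000201) S
|Y| = 0.000389 S → |Z| = 1/|Y| = 2570 Ω, ∠Z = −∠Y = 31.1°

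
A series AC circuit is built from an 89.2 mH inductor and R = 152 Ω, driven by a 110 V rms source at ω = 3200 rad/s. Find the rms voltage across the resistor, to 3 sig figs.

X_L = ωL = 285 Ω
Z = 152 + j285 Ω
|Z| = √(152² + 285²) = 323 Ω
I = V/|Z| = 340 mA
V_R = I·|Z_R| = 0.340 × 152 = 51.7 V

51.7 V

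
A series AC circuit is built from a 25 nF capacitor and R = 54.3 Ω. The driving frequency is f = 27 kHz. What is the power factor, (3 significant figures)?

0.224

ω = 2πf = 169600 rad/s
X_C = 1/(ωC) = 236 Ω
Z = 54.3 − j236 Ω
|Z| = √(54.3² + 236²) = 242 Ω
∠Z = arctan(-236/54.3) = -77.0°
cos φ = cos(-77.0°) = 0.224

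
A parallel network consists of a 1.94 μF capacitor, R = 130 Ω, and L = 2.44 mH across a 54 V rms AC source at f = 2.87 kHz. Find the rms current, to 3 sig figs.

ω = 2πf = 18030 rad/s
X_L = ωL = 44.0 Ω
X_C = 1/(ωC) = 28.6 Ω
Parallel: admittances add. Y = 1/R + 1/(jωL) + jωC
Y = (0.00769 + j0.0123) S
|Y| = 0.0145 S → |Z| = 1/|Y| = 69.1 Ω, ∠Z = −∠Y = -57.9°
I = V/|Z| = 54/69.1 = 781 mA

781 mA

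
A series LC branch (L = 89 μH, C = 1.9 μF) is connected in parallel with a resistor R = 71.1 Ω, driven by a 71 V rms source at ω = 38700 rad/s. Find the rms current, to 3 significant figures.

X_L = ωL = 3.44 Ω
X_C = 1/(ωC) = 13.6 Ω
Branch 1: Z₁ = R = 71.1 Ω
Branch 2 (series LC): Z₂ = j(X_L − X_C) = −j10.2 Ω
Parallel: Z = Z₁Z₂/(Z₁+Z₂), |Z| = 10.1 Ω, ∠Z = -81.9°
I = V/|Z| = 71/10.1 = 7.06 A

7.06 A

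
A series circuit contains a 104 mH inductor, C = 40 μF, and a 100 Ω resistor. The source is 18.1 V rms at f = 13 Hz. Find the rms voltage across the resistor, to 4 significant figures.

5.766 V

ω = 2πf = 81.68 rad/s
X_L = ωL = 8.495 Ω
X_C = 1/(ωC) = 306.1 Ω
Net reactance X = X_L − X_C = -297.6 Ω
Z = 100.0 − j297.6 Ω
|Z| = √(100.0² + 297.6²) = 313.9 Ω
I = V/|Z| = 57.66 mA
V_R = I·|Z_R| = 0.05766 × 100.0 = 5.766 V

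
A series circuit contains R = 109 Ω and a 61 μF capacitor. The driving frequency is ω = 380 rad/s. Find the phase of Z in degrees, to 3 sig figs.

-21.6°

X_C = 1/(ωC) = 43.1 Ω
Z = 109 − j43.1 Ω
|Z| = √(109² + 43.1²) = 117 Ω
∠Z = arctan(-43.1/109) = -21.6°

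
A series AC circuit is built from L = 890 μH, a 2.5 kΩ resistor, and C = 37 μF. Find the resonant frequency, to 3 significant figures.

877 Hz

ω₀ = 1/√(LC) = 1/√(0.00089 × 3.7e-05) = 5511 rad/s
f₀ = ω₀/(2π) = 877 Hz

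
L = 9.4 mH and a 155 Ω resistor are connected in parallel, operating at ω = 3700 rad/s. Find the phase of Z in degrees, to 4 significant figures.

X_L = ωL = 34.78 Ω
Parallel: admittances add. Y = 1/R + 1/(jωL)
Y = (0.006452 − j0.02875) S
|Y| = 0.02947 S → |Z| = 1/|Y| = 33.94 Ω, ∠Z = −∠Y = 77.35°

77.35°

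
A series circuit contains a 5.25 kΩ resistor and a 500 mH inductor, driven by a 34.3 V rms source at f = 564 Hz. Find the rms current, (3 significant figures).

ω = 2πf = 3544 rad/s
X_L = ωL = 1770 Ω
Z = 5250 + j1770 Ω
|Z| = √(5250² + 1770²) = 5540 Ω
I = V/|Z| = 34.3/5540 = 6.19 mA

6.19 mA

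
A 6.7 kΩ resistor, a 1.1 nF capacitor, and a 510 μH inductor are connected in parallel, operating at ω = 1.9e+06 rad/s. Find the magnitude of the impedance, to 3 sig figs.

936 Ω

X_L = ωL = 969 Ω
X_C = 1/(ωC) = 478 Ω
Parallel: admittances add. Y = 1/R + 1/(jωL) + jωC
Y = (0.000149 + j0.00106) S
|Y| = 0.00107 S → |Z| = 1/|Y| = 936 Ω, ∠Z = −∠Y = -82.0°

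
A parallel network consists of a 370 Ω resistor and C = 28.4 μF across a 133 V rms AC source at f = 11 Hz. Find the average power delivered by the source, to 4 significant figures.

47.81 W

ω = 2πf = 69.12 rad/s
X_C = 1/(ωC) = 509.5 Ω
Parallel: admittances add. Y = 1/R + jωC
Y = (0.002703 + j0.001963) S
|Y| = 0.003340 S → |Z| = 1/|Y| = 299.4 Ω, ∠Z = −∠Y = -35.99°
I = V/|Z| = 444.3 mA
P = VI cos φ = 133 × 0.4443 × cos(-35.99°) = 47.81 W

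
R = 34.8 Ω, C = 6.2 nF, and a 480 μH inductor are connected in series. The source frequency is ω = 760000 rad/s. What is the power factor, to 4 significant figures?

0.2224

X_L = ωL = 364.8 Ω
X_C = 1/(ωC) = 212.2 Ω
Net reactance X = X_L − X_C = 152.6 Ω
Z = 34.80 + j152.6 Ω
|Z| = √(34.80² + 152.6²) = 156.5 Ω
∠Z = arctan(152.6/34.80) = 77.15°
cos φ = cos(77.15°) = 0.2224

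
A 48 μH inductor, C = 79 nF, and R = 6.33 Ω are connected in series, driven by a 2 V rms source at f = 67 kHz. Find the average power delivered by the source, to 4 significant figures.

ω = 2πf = 421000 rad/s
X_L = ωL = 20.21 Ω
X_C = 1/(ωC) = 30.07 Ω
Net reactance X = X_L − X_C = -9.862 Ω
Z = 6.330 − j9.862 Ω
|Z| = √(6.330² + 9.862²) = 11.72 Ω
∠Z = arctan(-9.862/6.330) = -57.31°
I = V/|Z| = 170.7 mA
P = VI cos φ = 2 × 0.1707 × cos(-57.31°) = 184.4 mW

184.4 mW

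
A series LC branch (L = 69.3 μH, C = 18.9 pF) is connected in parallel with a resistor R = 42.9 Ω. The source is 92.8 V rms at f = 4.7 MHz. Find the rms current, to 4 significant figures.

2.194 A

ω = 2πf = 2.953e+07 rad/s
X_L = ωL = 2046 Ω
X_C = 1/(ωC) = 1792 Ω
Branch 1: Z₁ = R = 42.90 Ω
Branch 2 (series LC): Z₂ = j(X_L − X_C) = j254.8 Ω
Parallel: Z = Z₁Z₂/(Z₁+Z₂), |Z| = 42.30 Ω, ∠Z = 9.557°
I = V/|Z| = 92.8/42.30 = 2.194 A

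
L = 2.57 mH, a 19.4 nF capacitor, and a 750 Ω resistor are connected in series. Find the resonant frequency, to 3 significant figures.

ω₀ = 1/√(LC) = 1/√(0.00257 × 1.94e-08) = 141600 rad/s
f₀ = ω₀/(2π) = 22.5 kHz

22.5 kHz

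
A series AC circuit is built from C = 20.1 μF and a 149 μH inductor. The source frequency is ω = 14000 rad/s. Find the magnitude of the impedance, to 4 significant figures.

1.468 Ω

X_L = ωL = 2.086 Ω
X_C = 1/(ωC) = 3.554 Ω
Net reactance X = X_L − X_C = -1.468 Ω
Z = − j1.468 Ω
|Z| = √(0² + 1.468²) = 1.468 Ω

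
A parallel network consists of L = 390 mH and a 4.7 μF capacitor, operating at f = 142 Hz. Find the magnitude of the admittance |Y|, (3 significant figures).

ω = 2πf = 892.2 rad/s
X_L = ωL = 348 Ω
X_C = 1/(ωC) = 238 Ω
Parallel: admittances add. Y = 1/(jωL) + jωC
Y = (0 + j0.00132) S
|Y| = 0.00132 S → |Z| = 1/|Y| = 758 Ω, ∠Z = −∠Y = -90.0°

1.32 mS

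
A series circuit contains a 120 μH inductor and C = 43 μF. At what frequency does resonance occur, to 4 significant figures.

2.216 kHz

ω₀ = 1/√(LC) = 1/√(0.00012 × 4.3e-05) = 13920 rad/s
f₀ = ω₀/(2π) = 2.216 kHz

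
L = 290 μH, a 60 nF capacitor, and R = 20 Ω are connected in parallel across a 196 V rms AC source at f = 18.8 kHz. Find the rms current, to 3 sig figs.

ω = 2πf = 118100 rad/s
X_L = ωL = 34.3 Ω
X_C = 1/(ωC) = 141 Ω
Parallel: admittances add. Y = 1/R + 1/(jωL) + jωC
Y = (0.0500 − j0.0221) S
|Y| = 0.0547 S → |Z| = 1/|Y| = 18.3 Ω, ∠Z = −∠Y = 23.8°
I = V/|Z| = 196/18.3 = 10.7 A

10.7 A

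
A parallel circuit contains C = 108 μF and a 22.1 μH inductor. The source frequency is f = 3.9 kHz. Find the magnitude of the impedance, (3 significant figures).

1.25 Ω

ω = 2πf = 24500 rad/s
X_L = ωL = 0.542 Ω
X_C = 1/(ωC) = 0.378 Ω
Parallel: admittances add. Y = 1/(jωL) + jωC
Y = (0 + j0.800) S
|Y| = 0.800 S → |Z| = 1/|Y| = 1.25 Ω, ∠Z = −∠Y = -90.0°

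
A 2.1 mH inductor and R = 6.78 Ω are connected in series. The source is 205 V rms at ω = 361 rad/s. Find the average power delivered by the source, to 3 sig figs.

X_L = ωL = 0.758 Ω
Z = 6.78 + j0.758 Ω
|Z| = √(6.78² + 0.758²) = 6.82 Ω
∠Z = arctan(0.758/6.78) = 6.38°
I = V/|Z| = 30.0 A
P = VI cos φ = 205 × 30.0 × cos(6.38°) = 6.12 kW

6.12 kW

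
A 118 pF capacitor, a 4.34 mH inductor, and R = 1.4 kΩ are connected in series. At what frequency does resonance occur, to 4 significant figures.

ω₀ = 1/√(LC) = 1/√(0.00434 × 1.18e-10) = 1.397e+06 rad/s
f₀ = ω₀/(2π) = 222.4 kHz

222.4 kHz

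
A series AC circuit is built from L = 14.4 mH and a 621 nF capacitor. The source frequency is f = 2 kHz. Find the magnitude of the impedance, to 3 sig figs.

52.8 Ω

ω = 2πf = 12570 rad/s
X_L = ωL = 181 Ω
X_C = 1/(ωC) = 128 Ω
Net reactance X = X_L − X_C = 52.8 Ω
Z = j52.8 Ω
|Z| = √(0² + 52.8²) = 52.8 Ω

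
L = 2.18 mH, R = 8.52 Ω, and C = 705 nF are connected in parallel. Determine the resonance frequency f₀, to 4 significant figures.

ω₀ = 1/√(LC) = 1/√(0.00218 × 7.05e-07) = 25510 rad/s
f₀ = ω₀/(2π) = 4.060 kHz

4.060 kHz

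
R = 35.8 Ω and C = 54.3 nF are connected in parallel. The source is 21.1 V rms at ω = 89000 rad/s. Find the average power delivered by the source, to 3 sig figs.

12.4 W

X_C = 1/(ωC) = 207 Ω
Parallel: admittances add. Y = 1/R + jωC
Y = (0.0279 + j0.00483) S
|Y| = 0.0283 S → |Z| = 1/|Y| = 35.3 Ω, ∠Z = −∠Y = -9.82°
I = V/|Z| = 598 mA
P = VI cos φ = 21.1 × 0.598 × cos(-9.82°) = 12.4 W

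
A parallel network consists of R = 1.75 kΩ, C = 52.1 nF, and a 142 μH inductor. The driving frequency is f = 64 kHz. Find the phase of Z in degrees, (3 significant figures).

-80.6°

ω = 2πf = 402100 rad/s
X_L = ωL = 57.1 Ω
X_C = 1/(ωC) = 47.7 Ω
Parallel: admittances add. Y = 1/R + 1/(jωL) + jωC
Y = (0.000571 + j0.00344) S
|Y| = 0.00349 S → |Z| = 1/|Y| = 287 Ω, ∠Z = −∠Y = -80.6°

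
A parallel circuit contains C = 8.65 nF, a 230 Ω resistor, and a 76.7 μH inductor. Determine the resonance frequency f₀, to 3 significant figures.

ω₀ = 1/√(LC) = 1/√(7.67e-05 × 8.65e-09) = 1.228e+06 rad/s
f₀ = ω₀/(2π) = 195 kHz

195 kHz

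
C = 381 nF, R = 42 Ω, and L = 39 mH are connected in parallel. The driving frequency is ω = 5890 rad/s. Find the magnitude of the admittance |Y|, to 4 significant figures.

23.90 mS

X_L = ωL = 229.7 Ω
X_C = 1/(ωC) = 445.6 Ω
Parallel: admittances add. Y = 1/R + 1/(jωL) + jωC
Y = (0.02381 − j0.002109) S
|Y| = 0.02390 S → |Z| = 1/|Y| = 41.84 Ω, ∠Z = −∠Y = 5.062°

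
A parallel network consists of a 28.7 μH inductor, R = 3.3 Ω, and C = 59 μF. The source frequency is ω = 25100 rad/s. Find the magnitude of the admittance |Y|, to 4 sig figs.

316.9 mS

X_L = ωL = 0.7204 Ω
X_C = 1/(ωC) = 0.6753 Ω
Parallel: admittances add. Y = 1/R + 1/(jωL) + jωC
Y = (0.3030 + j0.09272) S
|Y| = 0.3169 S → |Z| = 1/|Y| = 3.156 Ω, ∠Z = −∠Y = -17.01°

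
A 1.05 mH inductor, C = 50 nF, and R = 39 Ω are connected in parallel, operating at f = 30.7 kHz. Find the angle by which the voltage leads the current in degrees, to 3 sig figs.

ω = 2πf = 192900 rad/s
X_L = ωL = 203 Ω
X_C = 1/(ωC) = 104 Ω
Parallel: admittances add. Y = 1/R + 1/(jωL) + jωC
Y = (0.0256 + j0.00471) S
|Y| = 0.0261 S → |Z| = 1/|Y| = 38.4 Ω, ∠Z = −∠Y = -10.4°

-10.4°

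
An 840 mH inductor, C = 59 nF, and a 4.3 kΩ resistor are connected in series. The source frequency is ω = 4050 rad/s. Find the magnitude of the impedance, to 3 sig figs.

4370 Ω

X_L = ωL = 3400 Ω
X_C = 1/(ωC) = 4180 Ω
Net reactance X = X_L − X_C = -783 Ω
Z = 4300 − j783 Ω
|Z| = √(4300² + 783²) = 4370 Ω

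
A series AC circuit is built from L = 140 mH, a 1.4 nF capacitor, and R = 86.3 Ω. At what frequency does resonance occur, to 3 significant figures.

ω₀ = 1/√(LC) = 1/√(0.14 × 1.4e-09) = 71430 rad/s
f₀ = ω₀/(2π) = 11.4 kHz

11.4 kHz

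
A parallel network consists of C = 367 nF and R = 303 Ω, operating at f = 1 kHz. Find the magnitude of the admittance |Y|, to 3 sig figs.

ω = 2πf = 6283 rad/s
X_C = 1/(ωC) = 434 Ω
Parallel: admittances add. Y = 1/R + jωC
Y = (0.00330 + j0.00231) S
|Y| = 0.00403 S → |Z| = 1/|Y| = 248 Ω, ∠Z = −∠Y = -34.9°

4.03 mS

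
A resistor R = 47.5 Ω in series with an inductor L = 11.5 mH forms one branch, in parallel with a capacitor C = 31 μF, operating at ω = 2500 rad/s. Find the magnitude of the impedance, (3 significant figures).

X_L = ωL = 28.8 Ω
X_C = 1/(ωC) = 12.9 Ω
Branch 1 (R+jX_L): Z₁ = 47.5 + j28.8 Ω, |Z₁| = 55.5 Ω
Branch 2 (−jX_C): Z₂ = −j12.9 Ω
Parallel: Z = Z₁Z₂/(Z₁+Z₂), |Z| = 14.3 Ω, ∠Z = -77.3°

14.3 Ω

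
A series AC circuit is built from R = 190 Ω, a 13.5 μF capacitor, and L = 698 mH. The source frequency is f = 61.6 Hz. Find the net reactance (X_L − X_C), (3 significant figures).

ω = 2πf = 387.0 rad/s
X_L = ωL = 270 Ω
X_C = 1/(ωC) = 191 Ω
X = 270 − 191 = 78.8 Ω

78.8 Ω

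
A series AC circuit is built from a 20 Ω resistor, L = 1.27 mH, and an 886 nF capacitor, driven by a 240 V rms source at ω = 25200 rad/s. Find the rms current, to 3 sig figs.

X_L = ωL = 32.0 Ω
X_C = 1/(ωC) = 44.8 Ω
Net reactance X = X_L − X_C = -12.8 Ω
Z = 20.0 − j12.8 Ω
|Z| = √(20.0² + 12.8²) = 23.7 Ω
I = V/|Z| = 240/23.7 = 10.1 A

10.1 A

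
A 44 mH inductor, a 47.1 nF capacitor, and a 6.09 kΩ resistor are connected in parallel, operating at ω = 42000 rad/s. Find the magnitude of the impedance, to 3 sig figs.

X_L = ωL = 1850 Ω
X_C = 1/(ωC) = 506 Ω
Parallel: admittances add. Y = 1/R + 1/(jωL) + jωC
Y = (0.000164 + j0.00144) S
|Y| = 0.00145 S → |Z| = 1/|Y| = 691 Ω, ∠Z = −∠Y = -83.5°

691 Ω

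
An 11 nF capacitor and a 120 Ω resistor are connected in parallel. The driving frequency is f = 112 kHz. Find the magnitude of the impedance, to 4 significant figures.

87.92 Ω

ω = 2πf = 703700 rad/s
X_C = 1/(ωC) = 129.2 Ω
Parallel: admittances add. Y = 1/R + jωC
Y = (0.008333 + j0.007741) S
|Y| = 0.01137 S → |Z| = 1/|Y| = 87.92 Ω, ∠Z = −∠Y = -42.89°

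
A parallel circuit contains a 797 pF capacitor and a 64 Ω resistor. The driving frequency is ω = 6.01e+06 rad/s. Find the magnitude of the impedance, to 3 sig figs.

61.2 Ω

X_C = 1/(ωC) = 209 Ω
Parallel: admittances add. Y = 1/R + jωC
Y = (0.0156 + j0.00479) S
|Y| = 0.0163 S → |Z| = 1/|Y| = 61.2 Ω, ∠Z = −∠Y = -17.0°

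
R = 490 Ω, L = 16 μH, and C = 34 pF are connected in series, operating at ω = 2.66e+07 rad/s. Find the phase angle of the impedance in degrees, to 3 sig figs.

X_L = ωL = 426 Ω
X_C = 1/(ωC) = 1110 Ω
Net reactance X = X_L − X_C = -680 Ω
Z = 490 − j680 Ω
|Z| = √(490² + 680²) = 838 Ω
∠Z = arctan(-680/490) = -54.2°

-54.2°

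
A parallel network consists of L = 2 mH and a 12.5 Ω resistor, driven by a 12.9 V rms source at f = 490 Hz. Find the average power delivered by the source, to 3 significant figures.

13.3 W

ω = 2πf = 3079 rad/s
X_L = ωL = 6.16 Ω
Parallel: admittances add. Y = 1/R + 1/(jωL)
Y = (0.0800 − j0.162) S
|Y| = 0.181 S → |Z| = 1/|Y| = 5.52 Ω, ∠Z = −∠Y = 63.8°
I = V/|Z| = 2.34 A
P = VI cos φ = 12.9 × 2.34 × cos(63.8°) = 13.3 W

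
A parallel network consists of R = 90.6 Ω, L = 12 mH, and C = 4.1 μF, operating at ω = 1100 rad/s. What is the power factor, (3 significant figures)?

0.153

X_L = ωL = 13.2 Ω
X_C = 1/(ωC) = 222 Ω
Parallel: admittances add. Y = 1/R + 1/(jωL) + jωC
Y = (0.0110 − j0.0712) S
|Y| = 0.0721 S → |Z| = 1/|Y| = 13.9 Ω, ∠Z = −∠Y = 81.2°
cos φ = cos(81.2°) = 0.153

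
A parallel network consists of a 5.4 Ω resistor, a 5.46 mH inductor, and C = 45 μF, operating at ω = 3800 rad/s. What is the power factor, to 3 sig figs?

0.833

X_L = ωL = 20.7 Ω
X_C = 1/(ωC) = 5.85 Ω
Parallel: admittances add. Y = 1/R + 1/(jωL) + jωC
Y = (0.185 + j0.123) S
|Y| = 0.222 S → |Z| = 1/|Y| = 4.50 Ω, ∠Z = −∠Y = -33.5°
cos φ = cos(-33.5°) = 0.833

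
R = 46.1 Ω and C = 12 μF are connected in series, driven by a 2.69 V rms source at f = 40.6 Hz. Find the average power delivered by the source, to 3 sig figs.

ω = 2πf = 255.1 rad/s
X_C = 1/(ωC) = 327 Ω
Z = 46.1 − j327 Ω
|Z| = √(46.1² + 327²) = 330 Ω
∠Z = arctan(-327/46.1) = -82.0°
I = V/|Z| = 8.15 mA
P = VI cos φ = 2.69 × 0.00815 × cos(-82.0°) = 3.06 mW

3.06 mW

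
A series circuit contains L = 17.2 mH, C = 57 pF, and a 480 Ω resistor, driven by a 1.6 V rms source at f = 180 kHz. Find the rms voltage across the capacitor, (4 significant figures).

6.252 V

ω = 2πf = 1.131e+06 rad/s
X_L = ωL = 19450 Ω
X_C = 1/(ωC) = 15510 Ω
Net reactance X = X_L − X_C = 3941 Ω
Z = 480.0 + j3941 Ω
|Z| = √(480.0² + 3941²) = 3970 Ω
I = V/|Z| = 403.1 μA
V_C = I·|Z_C| = 0.0004031 × 15510 = 6.252 V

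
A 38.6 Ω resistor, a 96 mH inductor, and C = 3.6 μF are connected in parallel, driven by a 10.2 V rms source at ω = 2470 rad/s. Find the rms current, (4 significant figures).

268.5 mA

X_L = ωL = 237.1 Ω
X_C = 1/(ωC) = 112.5 Ω
Parallel: admittances add. Y = 1/R + 1/(jωL) + jωC
Y = (0.02591 + j0.004675) S
|Y| = 0.02633 S → |Z| = 1/|Y| = 37.99 Ω, ∠Z = −∠Y = -10.23°
I = V/|Z| = 10.2/37.99 = 268.5 mA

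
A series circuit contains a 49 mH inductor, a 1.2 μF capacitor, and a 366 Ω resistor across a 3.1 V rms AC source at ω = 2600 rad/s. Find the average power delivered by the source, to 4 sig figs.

20.54 mW

X_L = ωL = 127.4 Ω
X_C = 1/(ωC) = 320.5 Ω
Net reactance X = X_L − X_C = -193.1 Ω
Z = 366.0 − j193.1 Ω
|Z| = √(366.0² + 193.1²) = 413.8 Ω
∠Z = arctan(-193.1/366.0) = -27.82°
I = V/|Z| = 7.491 mA
P = VI cos φ = 3.1 × 0.007491 × cos(-27.82°) = 20.54 mW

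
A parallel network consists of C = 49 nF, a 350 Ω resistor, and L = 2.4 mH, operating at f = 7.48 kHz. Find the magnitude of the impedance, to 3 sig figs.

ω = 2πf = 47000 rad/s
X_L = ωL = 113 Ω
X_C = 1/(ωC) = 434 Ω
Parallel: admittances add. Y = 1/R + 1/(jωL) + jωC
Y = (0.00286 − j0.00656) S
|Y| = 0.00716 S → |Z| = 1/|Y| = 140 Ω, ∠Z = −∠Y = 66.5°

140 Ω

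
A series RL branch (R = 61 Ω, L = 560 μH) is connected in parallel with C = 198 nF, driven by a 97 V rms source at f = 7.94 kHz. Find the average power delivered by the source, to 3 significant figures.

128 W

ω = 2πf = 49890 rad/s
X_L = ωL = 27.9 Ω
X_C = 1/(ωC) = 101 Ω
Branch 1 (R+jX_L): Z₁ = 61.0 + j27.9 Ω, |Z₁| = 67.1 Ω
Branch 2 (−jX_C): Z₂ = −j101 Ω
Parallel: Z = Z₁Z₂/(Z₁+Z₂), |Z| = 71.2 Ω, ∠Z = -15.2°
I = V/|Z| = 1.36 A
P = VI cos φ = 97 × 1.36 × cos(-15.2°) = 128 W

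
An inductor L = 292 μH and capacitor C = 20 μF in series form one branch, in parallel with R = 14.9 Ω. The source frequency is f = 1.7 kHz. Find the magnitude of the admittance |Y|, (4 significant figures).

643.7 mS

ω = 2πf = 10680 rad/s
X_L = ωL = 3.119 Ω
X_C = 1/(ωC) = 4.681 Ω
Branch 1: Z₁ = R = 14.90 Ω
Branch 2 (series LC): Z₂ = j(X_L − X_C) = −j1.562 Ω
Parallel: Z = Z₁Z₂/(Z₁+Z₂), |Z| = 1.554 Ω, ∠Z = -84.02°
|Y| = 1/|Z| = 643.7 mS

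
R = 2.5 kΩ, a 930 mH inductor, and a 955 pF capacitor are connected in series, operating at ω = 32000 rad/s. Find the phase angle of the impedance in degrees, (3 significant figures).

-49.8°

X_L = ωL = 29800 Ω
X_C = 1/(ωC) = 32700 Ω
Net reactance X = X_L − X_C = -2960 Ω
Z = 2500 − j2960 Ω
|Z| = √(2500² + 2960²) = 3880 Ω
∠Z = arctan(-2960/2500) = -49.8°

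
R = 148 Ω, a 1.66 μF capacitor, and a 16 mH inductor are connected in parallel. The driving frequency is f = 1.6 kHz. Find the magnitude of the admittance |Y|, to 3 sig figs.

12.5 mS

ω = 2πf = 10050 rad/s
X_L = ωL = 161 Ω
X_C = 1/(ωC) = 59.9 Ω
Parallel: admittances add. Y = 1/R + 1/(jωL) + jωC
Y = (0.00676 + j0.0105) S
|Y| = 0.0125 S → |Z| = 1/|Y| = 80.2 Ω, ∠Z = −∠Y = -57.2°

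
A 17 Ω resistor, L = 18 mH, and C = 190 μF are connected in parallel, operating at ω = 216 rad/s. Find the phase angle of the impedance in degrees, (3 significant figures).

X_L = ωL = 3.89 Ω
X_C = 1/(ωC) = 24.4 Ω
Parallel: admittances add. Y = 1/R + 1/(jωL) + jωC
Y = (0.0588 − j0.216) S
|Y| = 0.224 S → |Z| = 1/|Y| = 4.46 Ω, ∠Z = −∠Y = 74.8°

74.8°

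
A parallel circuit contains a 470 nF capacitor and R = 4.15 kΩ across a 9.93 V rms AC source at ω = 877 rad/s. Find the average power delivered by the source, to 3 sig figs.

X_C = 1/(ωC) = 2430 Ω
Parallel: admittances add. Y = 1/R + jωC
Y = (0.000241 + j0.000412) S
|Y| = 0.000477 S → |Z| = 1/|Y| = 2090 Ω, ∠Z = −∠Y = -59.7°
I = V/|Z| = 4.74 mA
P = VI cos φ = 9.93 × 0.00474 × cos(-59.7°) = 23.8 mW

23.8 mW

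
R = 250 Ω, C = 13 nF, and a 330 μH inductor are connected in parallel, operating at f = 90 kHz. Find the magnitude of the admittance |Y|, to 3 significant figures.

ω = 2πf = 565500 rad/s
X_L = ωL = 187 Ω
X_C = 1/(ωC) = 136 Ω
Parallel: admittances add. Y = 1/R + 1/(jωL) + jωC
Y = (0.00400 + j0.00199) S
|Y| = 0.00447 S → |Z| = 1/|Y| = 224 Ω, ∠Z = −∠Y = -26.5°

4.47 mS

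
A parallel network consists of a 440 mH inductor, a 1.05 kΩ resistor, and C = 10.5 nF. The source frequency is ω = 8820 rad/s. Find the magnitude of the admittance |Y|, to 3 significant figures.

X_L = ωL = 3880 Ω
X_C = 1/(ωC) = 10800 Ω
Parallel: admittances add. Y = 1/R + 1/(jωL) + jωC
Y = (0.000952 − j0.000165) S
|Y| = 0.000967 S → |Z| = 1/|Y| = 1030 Ω, ∠Z = −∠Y = 9.83°

967 μS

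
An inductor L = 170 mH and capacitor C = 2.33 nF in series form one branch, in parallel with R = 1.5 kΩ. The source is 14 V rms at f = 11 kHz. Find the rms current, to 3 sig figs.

9.67 mA

ω = 2πf = 69120 rad/s
X_L = ωL = 11700 Ω
X_C = 1/(ωC) = 6210 Ω
Branch 1: Z₁ = R = 1500 Ω
Branch 2 (series LC): Z₂ = j(X_L − X_C) = j5540 Ω
Parallel: Z = Z₁Z₂/(Z₁+Z₂), |Z| = 1450 Ω, ∠Z = 15.2°
I = V/|Z| = 14/1450 = 9.67 mA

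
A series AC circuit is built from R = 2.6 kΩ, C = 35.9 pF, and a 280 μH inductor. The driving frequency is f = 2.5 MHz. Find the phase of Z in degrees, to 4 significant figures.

ω = 2πf = 1.571e+07 rad/s
X_L = ωL = 4398 Ω
X_C = 1/(ωC) = 1773 Ω
Net reactance X = X_L − X_C = 2625 Ω
Z = 2600 + j2625 Ω
|Z| = √(2600² + 2625²) = 3695 Ω
∠Z = arctan(2625/2600) = 45.27°

45.27°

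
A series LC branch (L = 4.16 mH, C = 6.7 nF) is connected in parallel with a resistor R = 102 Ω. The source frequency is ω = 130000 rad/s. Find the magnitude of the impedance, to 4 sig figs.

100.6 Ω

X_L = ωL = 540.8 Ω
X_C = 1/(ωC) = 1148 Ω
Branch 1: Z₁ = R = 102.0 Ω
Branch 2 (series LC): Z₂ = j(X_L − X_C) = −j607.3 Ω
Parallel: Z = Z₁Z₂/(Z₁+Z₂), |Z| = 100.6 Ω, ∠Z = -9.534°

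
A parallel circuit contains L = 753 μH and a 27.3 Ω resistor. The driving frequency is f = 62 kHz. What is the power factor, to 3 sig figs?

ω = 2πf = 389600 rad/s
X_L = ωL = 293 Ω
Parallel: admittances add. Y = 1/R + 1/(jωL)
Y = (0.0366 − j0.00341) S
|Y| = 0.0368 S → |Z| = 1/|Y| = 27.2 Ω, ∠Z = −∠Y = 5.32°
cos φ = cos(5.32°) = 0.996

0.996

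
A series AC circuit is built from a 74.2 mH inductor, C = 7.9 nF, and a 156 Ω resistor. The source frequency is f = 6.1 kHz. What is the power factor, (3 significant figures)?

ω = 2πf = 38330 rad/s
X_L = ωL = 2840 Ω
X_C = 1/(ωC) = 3300 Ω
Net reactance X = X_L − X_C = -459 Ω
Z = 156 − j459 Ω
|Z| = √(156² + 459²) = 485 Ω
∠Z = arctan(-459/156) = -71.2°
cos φ = cos(-71.2°) = 0.322

0.322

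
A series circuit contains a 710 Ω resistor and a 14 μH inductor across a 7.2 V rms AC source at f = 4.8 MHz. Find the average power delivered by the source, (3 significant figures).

ω = 2πf = 3.016e+07 rad/s
X_L = ωL = 422 Ω
Z = 710 + j422 Ω
|Z| = √(710² + 422²) = 826 Ω
∠Z = arctan(422/710) = 30.7°
I = V/|Z| = 8.72 mA
P = VI cos φ = 7.2 × 0.00872 × cos(30.7°) = 53.9 mW

53.9 mW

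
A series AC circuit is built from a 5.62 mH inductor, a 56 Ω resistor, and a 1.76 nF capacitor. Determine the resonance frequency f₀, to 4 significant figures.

50.61 kHz

ω₀ = 1/√(LC) = 1/√(0.00562 × 1.76e-09) = 318000 rad/s
f₀ = ω₀/(2π) = 50.61 kHz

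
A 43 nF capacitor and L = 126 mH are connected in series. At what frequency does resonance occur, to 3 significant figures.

2.16 kHz

ω₀ = 1/√(LC) = 1/√(0.126 × 4.3e-08) = 13590 rad/s
f₀ = ω₀/(2π) = 2.16 kHz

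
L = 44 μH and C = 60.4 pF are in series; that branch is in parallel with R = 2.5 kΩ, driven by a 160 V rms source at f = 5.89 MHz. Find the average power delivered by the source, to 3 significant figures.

10.2 W

ω = 2πf = 3.701e+07 rad/s
X_L = ωL = 1630 Ω
X_C = 1/(ωC) = 447 Ω
Branch 1: Z₁ = R = 2500 Ω
Branch 2 (series LC): Z₂ = j(X_L − X_C) = j1180 Ω
Parallel: Z = Z₁Z₂/(Z₁+Z₂), |Z| = 1070 Ω, ∠Z = 64.7°
I = V/|Z| = 150 mA
P = VI cos φ = 160 × 0.150 × cos(64.7°) = 10.2 W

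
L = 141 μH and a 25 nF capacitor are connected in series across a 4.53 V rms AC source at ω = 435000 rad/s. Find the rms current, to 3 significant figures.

148 mA

X_L = ωL = 61.3 Ω
X_C = 1/(ωC) = 92.0 Ω
Net reactance X = X_L − X_C = -30.6 Ω
Z = − j30.6 Ω
|Z| = √(0² + 30.6²) = 30.6 Ω
I = V/|Z| = 4.53/30.6 = 148 mA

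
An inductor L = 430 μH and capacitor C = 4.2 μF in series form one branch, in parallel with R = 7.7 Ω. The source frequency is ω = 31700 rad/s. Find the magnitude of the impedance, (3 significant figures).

4.79 Ω

X_L = ωL = 13.6 Ω
X_C = 1/(ωC) = 7.51 Ω
Branch 1: Z₁ = R = 7.70 Ω
Branch 2 (series LC): Z₂ = j(X_L − X_C) = j6.12 Ω
Parallel: Z = Z₁Z₂/(Z₁+Z₂), |Z| = 4.79 Ω, ∠Z = 51.5°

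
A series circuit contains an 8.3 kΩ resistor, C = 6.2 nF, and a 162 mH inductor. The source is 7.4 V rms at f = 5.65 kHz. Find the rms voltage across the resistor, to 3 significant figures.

7.32 V

ω = 2πf = 35500 rad/s
X_L = ωL = 5750 Ω
X_C = 1/(ωC) = 4540 Ω
Net reactance X = X_L − X_C = 1210 Ω
Z = 8300 + j1210 Ω
|Z| = √(8300² + 1210²) = 8390 Ω
I = V/|Z| = 882 μA
V_R = I·|Z_R| = 0.000882 × 8300 = 7.32 V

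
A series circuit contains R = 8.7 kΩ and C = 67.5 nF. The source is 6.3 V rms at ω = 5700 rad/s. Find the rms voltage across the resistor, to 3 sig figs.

X_C = 1/(ωC) = 2600 Ω
Z = 8700 − j2600 Ω
|Z| = √(8700² + 2600²) = 9080 Ω
I = V/|Z| = 694 μA
V_R = I·|Z_R| = 0.000694 × 8700 = 6.04 V

6.04 V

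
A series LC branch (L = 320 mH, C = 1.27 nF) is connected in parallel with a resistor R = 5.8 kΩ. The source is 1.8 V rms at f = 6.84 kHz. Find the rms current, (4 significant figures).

501.5 μA

ω = 2πf = 42980 rad/s
X_L = ωL = 13750 Ω
X_C = 1/(ωC) = 18320 Ω
Branch 1: Z₁ = R = 5800 Ω
Branch 2 (series LC): Z₂ = j(X_L − X_C) = −j4569 Ω
Parallel: Z = Z₁Z₂/(Z₁+Z₂), |Z| = 3589 Ω, ∠Z = -51.77°
I = V/|Z| = 1.8/3589 = 501.5 μA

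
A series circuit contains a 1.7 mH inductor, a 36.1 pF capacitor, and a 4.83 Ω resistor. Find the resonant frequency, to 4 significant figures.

642.5 kHz

ω₀ = 1/√(LC) = 1/√(0.0017 × 3.61e-11) = 4.037e+06 rad/s
f₀ = ω₀/(2π) = 642.5 kHz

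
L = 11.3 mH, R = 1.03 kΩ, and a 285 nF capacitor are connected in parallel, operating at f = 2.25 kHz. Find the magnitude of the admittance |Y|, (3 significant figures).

ω = 2πf = 14140 rad/s
X_L = ωL = 160 Ω
X_C = 1/(ωC) = 248 Ω
Parallel: admittances add. Y = 1/R + 1/(jωL) + jωC
Y = (0.000971 − j0.00223) S
|Y| = 0.00243 S → |Z| = 1/|Y| = 411 Ω, ∠Z = −∠Y = 66.5°

2.43 mS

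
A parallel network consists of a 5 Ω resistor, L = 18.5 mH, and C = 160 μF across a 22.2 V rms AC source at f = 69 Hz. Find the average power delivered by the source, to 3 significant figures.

ω = 2πf = 433.5 rad/s
X_L = ωL = 8.02 Ω
X_C = 1/(ωC) = 14.4 Ω
Parallel: admittances add. Y = 1/R + 1/(jωL) + jωC
Y = (0.200 − j0.0553) S
|Y| = 0.208 S → |Z| = 1/|Y| = 4.82 Ω, ∠Z = −∠Y = 15.5°
I = V/|Z| = 4.61 A
P = VI cos φ = 22.2 × 4.61 × cos(15.5°) = 98.6 W

98.6 W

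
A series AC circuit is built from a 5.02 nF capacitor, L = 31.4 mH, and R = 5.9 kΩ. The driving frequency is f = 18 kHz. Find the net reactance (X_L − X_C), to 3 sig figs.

ω = 2πf = 113100 rad/s
X_L = ωL = 3550 Ω
X_C = 1/(ωC) = 1760 Ω
X = 3550 − 1760 = 1790 Ω

1790 Ω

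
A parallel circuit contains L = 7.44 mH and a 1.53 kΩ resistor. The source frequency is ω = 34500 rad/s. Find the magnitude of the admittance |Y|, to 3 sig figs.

X_L = ωL = 257 Ω
Parallel: admittances add. Y = 1/R + 1/(jωL)
Y = (0.000654 − j0.00390) S
|Y| = 0.00395 S → |Z| = 1/|Y| = 253 Ω, ∠Z = −∠Y = 80.5°

3.95 mS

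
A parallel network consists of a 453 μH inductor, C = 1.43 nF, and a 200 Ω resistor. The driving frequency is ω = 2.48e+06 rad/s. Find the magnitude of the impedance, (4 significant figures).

X_L = ωL = 1123 Ω
X_C = 1/(ωC) = 282.0 Ω
Parallel: admittances add. Y = 1/R + 1/(jωL) + jωC
Y = (0.005000 + j0.002656) S
|Y| = 0.005662 S → |Z| = 1/|Y| = 176.6 Ω, ∠Z = −∠Y = -27.98°

176.6 Ω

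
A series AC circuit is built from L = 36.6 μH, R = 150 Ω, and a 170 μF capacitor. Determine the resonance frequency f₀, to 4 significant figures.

2.018 kHz

ω₀ = 1/√(LC) = 1/√(3.66e-05 × 0.00017) = 12680 rad/s
f₀ = ω₀/(2π) = 2.018 kHz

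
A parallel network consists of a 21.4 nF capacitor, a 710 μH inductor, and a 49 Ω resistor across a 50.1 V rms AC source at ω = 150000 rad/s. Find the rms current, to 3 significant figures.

X_L = ωL = 106 Ω
X_C = 1/(ωC) = 312 Ω
Parallel: admittances add. Y = 1/R + 1/(jωL) + jωC
Y = (0.0204 − j0.00618) S
|Y| = 0.0213 S → |Z| = 1/|Y| = 46.9 Ω, ∠Z = −∠Y = 16.8°
I = V/|Z| = 50.1/46.9 = 1.07 A

1.07 A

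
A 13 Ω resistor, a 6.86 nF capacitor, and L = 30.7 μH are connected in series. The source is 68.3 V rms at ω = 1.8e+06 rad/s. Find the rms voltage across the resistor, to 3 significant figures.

30.8 V

X_L = ωL = 55.3 Ω
X_C = 1/(ωC) = 81.0 Ω
Net reactance X = X_L − X_C = -25.7 Ω
Z = 13.0 − j25.7 Ω
|Z| = √(13.0² + 25.7²) = 28.8 Ω
I = V/|Z| = 2.37 A
V_R = I·|Z_R| = 2.37 × 13.0 = 30.8 V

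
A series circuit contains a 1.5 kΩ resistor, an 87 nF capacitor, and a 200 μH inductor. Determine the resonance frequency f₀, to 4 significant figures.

ω₀ = 1/√(LC) = 1/√(0.0002 × 8.7e-08) = 239700 rad/s
f₀ = ω₀/(2π) = 38.15 kHz

38.15 kHz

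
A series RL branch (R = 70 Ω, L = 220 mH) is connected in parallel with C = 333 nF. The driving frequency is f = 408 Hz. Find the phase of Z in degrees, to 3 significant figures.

76.4°

ω = 2πf = 2564 rad/s
X_L = ωL = 564 Ω
X_C = 1/(ωC) = 1170 Ω
Branch 1 (R+jX_L): Z₁ = 70.0 + j564 Ω, |Z₁| = 568 Ω
Branch 2 (−jX_C): Z₂ = −j1170 Ω
Parallel: Z = Z₁Z₂/(Z₁+Z₂), |Z| = 1090 Ω, ∠Z = 76.4°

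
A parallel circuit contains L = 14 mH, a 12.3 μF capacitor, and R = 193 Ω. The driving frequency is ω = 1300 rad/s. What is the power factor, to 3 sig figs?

X_L = ωL = 18.2 Ω
X_C = 1/(ωC) = 62.5 Ω
Parallel: admittances add. Y = 1/R + 1/(jωL) + jωC
Y = (0.00518 − j0.0390) S
|Y| = 0.0393 S → |Z| = 1/|Y| = 25.4 Ω, ∠Z = −∠Y = 82.4°
cos φ = cos(82.4°) = 0.132

0.132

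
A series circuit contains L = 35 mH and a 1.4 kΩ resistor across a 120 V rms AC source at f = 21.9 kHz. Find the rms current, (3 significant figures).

ω = 2πf = 137600 rad/s
X_L = ωL = 4820 Ω
Z = 1400 + j4820 Ω
|Z| = √(1400² + 4820²) = 5020 Ω
I = V/|Z| = 120/5020 = 23.9 mA

23.9 mA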